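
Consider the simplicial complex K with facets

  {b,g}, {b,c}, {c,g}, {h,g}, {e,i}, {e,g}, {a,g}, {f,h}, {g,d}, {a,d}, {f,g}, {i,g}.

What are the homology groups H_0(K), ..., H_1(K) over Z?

We work with the vertex ordering a < b < c < d < e < f < g < h < i. The simplices of K, each written with vertices in increasing order, are:

  0-simplices (9): a, b, c, d, e, f, g, h, i
  1-simplices (12): ad, ag, bc, bg, cg, dg, eg, ei, fg, fh, gh, gi

so the chain groups are C_0 ≅ Z^9, C_1 ≅ Z^12.

∂_1: C_1 → C_0 is given by ∂[p,q] = [q] − [p].
The resulting 9×12 matrix has rank 8, and its Smith normal form has invariant factors (1,1,1,1,1,1,1,1).

Computing H_k = (kernel of ∂_k) / (image of ∂_{k+1}):

  H_0: rank C_0 − rank ∂_1 = 9 − 8 = 1, and the invariant factors of ∂_1 are all 1, so H_0 = Z.
  H_1: rank ker ∂_1 − rank ∂_2 = (12 − 8) − 0 = 4, and there is no ∂_2, so H_1 = Z^4.

H_0 = Z,  H_1 = Z^4.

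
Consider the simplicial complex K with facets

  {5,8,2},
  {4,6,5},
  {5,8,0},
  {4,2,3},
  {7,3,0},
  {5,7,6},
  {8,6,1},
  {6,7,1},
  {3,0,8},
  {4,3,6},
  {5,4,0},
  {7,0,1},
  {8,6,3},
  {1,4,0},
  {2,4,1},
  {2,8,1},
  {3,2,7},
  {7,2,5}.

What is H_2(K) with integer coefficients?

H_2 = Z.

K has 9 vertices, 27 edges, 18 triangles.
rank ∂_2 = 17, rank ∂_3 = 0 ⇒ b_2 = 18 − 17 − 0 = 1. So H_2 ≅ Z.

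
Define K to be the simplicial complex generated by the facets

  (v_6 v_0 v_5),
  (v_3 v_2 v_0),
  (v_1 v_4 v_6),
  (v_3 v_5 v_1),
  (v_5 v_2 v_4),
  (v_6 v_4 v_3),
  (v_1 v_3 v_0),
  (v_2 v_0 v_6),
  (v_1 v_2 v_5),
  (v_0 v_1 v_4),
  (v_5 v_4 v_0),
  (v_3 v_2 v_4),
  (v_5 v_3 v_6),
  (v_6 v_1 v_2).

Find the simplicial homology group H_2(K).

H_2 ≅ Z.

Fix the vertex order v_0 < v_1 < v_2 < v_3 < v_4 < v_5 < v_6 and write every simplex with vertices in increasing order. Then dim K = 2 and the simplices of K are:

  0-simplices (7): [v_0], [v_1], [v_2], [v_3], [v_4], [v_5], [v_6]
  1-simplices (21): (21 of them)
  2-simplices (14): (14 of them)

so the chain groups are C_0 ≅ Z^7, C_1 ≅ Z^21, C_2 ≅ Z^14.

The boundary map ∂_1: C_1 → C_0 maps an edge to its endpoints' difference, ∂[p,q] = q − p.
The resulting 7×21 matrix has rank 6, and its Smith normal form has invariant factors (1,1,1,1,1,1).

∂_2: C_2 → C_1 sends each 2-simplex [p,q,r] to [q,r] − [p,r] + [p,q]. For instance
  ∂[v_2,v_3,v_4] = [v_3,v_4] − [v_2,v_4] + [v_2,v_3],
  ∂[v_2,v_4,v_5] = [v_4,v_5] − [v_2,v_5] + [v_2,v_4].
The 21×14 boundary matrix has rank 13 and Smith normal form diag(1,1,1,1,1,1,1,1,1,1,1,1,1).

Reading off H_k = ker ∂_k / im ∂_{k+1}:

  H_2: rank ker ∂_2 − rank ∂_3 = (14 − 13) − 0 = 1, and there is no ∂_3, so H_2 = Z.

(K is a triangulation of the torus T^2.)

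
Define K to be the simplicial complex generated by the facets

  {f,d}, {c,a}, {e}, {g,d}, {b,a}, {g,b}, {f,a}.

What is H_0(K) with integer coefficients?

Order the vertices as a < b < c < d < e < f < g. Listing each simplex with vertices in this order, K has dimension 1 with simplices:

  0-simplices (7): a, b, c, d, e, f, g
  1-simplices (6): ab, ac, af, bg, df, dg

Hence C_0 ≅ Z^7, C_1 ≅ Z^6.

Boundary ∂_1: C_1 → C_0 maps an edge to its endpoints' difference, ∂[p,q] = q − p. For instance
  ∂df = f − d.
As a 7×6 matrix over Z this has rank 5, with invariant factors (1,1,1,1,1).

Now H_k = ker ∂_k / im ∂_{k+1}, so:

  H_0: rank C_0 − rank ∂_1 = 7 − 5 = 2, and the invariant factors of ∂_1 are all 1, so H_0 ≅ Z^2.

H_0 ≅ Z^2.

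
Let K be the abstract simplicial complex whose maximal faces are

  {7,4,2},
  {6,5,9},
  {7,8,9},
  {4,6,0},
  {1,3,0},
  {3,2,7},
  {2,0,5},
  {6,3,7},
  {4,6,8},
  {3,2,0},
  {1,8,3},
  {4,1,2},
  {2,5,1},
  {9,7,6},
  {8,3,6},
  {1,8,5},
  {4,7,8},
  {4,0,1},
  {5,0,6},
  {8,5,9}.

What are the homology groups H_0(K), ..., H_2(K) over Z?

H_0 = Z,  H_1 = Z ⊕ Z/2,  H_2 = 0.

K has 10 vertices, 30 edges, 20 triangles.
rank ∂_0 = 0, rank ∂_1 = 9 ⇒ b_0 = 10 − 0 − 9 = 1; all invariant factors of ∂_1 are 1 so no torsion. So H_0 ≅ Z.
rank ∂_1 = 9, rank ∂_2 = 20 ⇒ b_1 = 30 − 9 − 20 = 1; ∂_2 has invariant factor(s) [2] giving torsion. So H_1 ≅ Z ⊕ Z/2.
rank ∂_2 = 20, rank ∂_3 = 0 ⇒ b_2 = 20 − 20 − 0 = 0. So H_2 ≅ 0.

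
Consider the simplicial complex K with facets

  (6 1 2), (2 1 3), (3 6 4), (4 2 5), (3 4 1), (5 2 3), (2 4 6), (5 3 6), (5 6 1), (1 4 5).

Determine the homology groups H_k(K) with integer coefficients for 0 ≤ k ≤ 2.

We work with the vertex ordering 1 < 2 < 3 < 4 < 5 < 6. The simplices of K, each written with vertices in increasing order, are:

  0-simplices (6): [1], [2], [3], [4], [5], [6]
  1-simplices (15): [1,2], [1,3], [1,4], [1,5], [1,6], [2,3], [2,4], [2,5], [2,6], [3,4], [3,5], [3,6], [4,5], [4,6], [5,6]
  2-simplices (10): [1,2,3], [1,2,6], [1,3,4], [1,4,5], [1,5,6], [2,3,5], [2,4,5], [2,4,6], [3,4,6], [3,5,6]

Hence C_0 ≅ Z^6, C_1 ≅ Z^15, C_2 ≅ Z^10.

∂_1: C_1 → C_0 is given by ∂[p,q] = [q] − [p].
As a 6×15 matrix over Z this has rank 5, with invariant factors (1,1,1,1,1).

Boundary ∂_2: C_2 → C_1 maps a triangle to the signed sum of its edges. For instance
  ∂[1,3,4] = [3,4] − [1,4] + [1,3],
  ∂[2,3,5] = [3,5] − [2,5] + [2,3].
The resulting 15×10 matrix has rank 10, and its Smith normal form has invariant factors (1,1,1,1,1,1,1,1,1,2).

Now H_k = ker ∂_k / im ∂_{k+1}, so:

  H_0: rank C_0 − rank ∂_1 = 6 − 5 = 1, and the invariant factors of ∂_1 are all 1, so H_0 = Z.
  H_1: rank ker ∂_1 − rank ∂_2 = (15 − 5) − 10 = 0, and ∂_2 has invariant factor 2 > 1, so H_1 = Z/2.
  H_2: rank ker ∂_2 − rank ∂_3 = (10 − 10) − 0 = 0, and there is no ∂_3, so H_2 = 0.

H_0 ≅ Z,  H_1 ≅ Z/2,  H_2 = 0.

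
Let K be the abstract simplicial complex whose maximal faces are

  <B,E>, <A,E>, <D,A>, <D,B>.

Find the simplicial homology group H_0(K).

H_0 = Z.

K has 4 vertices, 4 edges.
rank ∂_0 = 0, rank ∂_1 = 3 ⇒ b_0 = 4 − 0 − 3 = 1; all invariant factors of ∂_1 are 1 so no torsion. So H_0 = Z.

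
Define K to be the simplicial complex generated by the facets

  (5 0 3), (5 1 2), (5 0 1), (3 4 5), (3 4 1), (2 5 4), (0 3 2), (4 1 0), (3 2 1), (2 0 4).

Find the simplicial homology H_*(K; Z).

K has 6 vertices, 15 edges, 10 triangles.
rank ∂_0 = 0, rank ∂_1 = 5 ⇒ b_0 = 6 − 0 − 5 = 1; all invariant factors of ∂_1 are 1 so no torsion. So H_0 = Z.
rank ∂_1 = 5, rank ∂_2 = 10 ⇒ b_1 = 15 − 5 − 10 = 0; ∂_2 has invariant factor(s) [2] giving torsion. So H_1 = Z/2Z.
rank ∂_2 = 10, rank ∂_3 = 0 ⇒ b_2 = 10 − 10 − 0 = 0. So H_2 = 0.

H_0 = Z,  H_1 = Z/2Z,  H_2 = 0.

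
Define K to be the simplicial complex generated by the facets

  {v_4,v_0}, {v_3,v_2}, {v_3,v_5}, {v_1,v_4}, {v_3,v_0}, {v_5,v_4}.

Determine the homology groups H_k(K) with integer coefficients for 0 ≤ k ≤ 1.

H_0 ≅ Z,  H_1 ≅ Z.

K has 6 vertices, 6 edges.
rank ∂_0 = 0, rank ∂_1 = 5 ⇒ b_0 = 6 − 0 − 5 = 1; all invariant factors of ∂_1 are 1 so no torsion. So H_0 = Z.
rank ∂_1 = 5, rank ∂_2 = 0 ⇒ b_1 = 6 − 5 − 0 = 1. So H_1 = Z.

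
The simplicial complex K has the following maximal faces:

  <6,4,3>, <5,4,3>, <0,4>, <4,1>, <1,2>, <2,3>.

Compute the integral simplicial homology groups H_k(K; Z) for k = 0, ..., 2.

H_0 ≅ Z,  H_1 ≅ Z,  H_2 = 0.

Order the vertices as 0 < 1 < 2 < 3 < 4 < 5 < 6. Listing each simplex with vertices in this order, K has dimension 2 with simplices:

  0-simplices (7): [0], [1], [2], [3], [4], [5], [6]
  1-simplices (9): [0,4], [1,2], [1,4], [2,3], [3,4], [3,5], [3,6], [4,5], [4,6]
  2-simplices (2): [3,4,5], [3,4,6]

giving chain groups C_0 ≅ Z^7, C_1 ≅ Z^9, C_2 ≅ Z^2.

∂_1: C_1 → C_0 is given by ∂[p,q] = [q] − [p].
This gives a 7×9 integer matrix of rank 6; reducing to Smith normal form yields diagonal entries (1,1,1,1,1,1).

The boundary map ∂_2: C_2 → C_1 maps a triangle to the signed sum of its edges. For instance
  ∂[3,4,5] = [4,5] − [3,5] + [3,4],
  ∂[3,4,6] = [4,6] − [3,6] + [3,4].
The resulting 9×2 matrix has rank 2, and its Smith normal form has invariant factors (1,1).

Reading off H_k = ker ∂_k / im ∂_{k+1}:

  H_0: rank C_0 − rank ∂_1 = 7 − 6 = 1, and the invariant factors of ∂_1 are all 1, so H_0 ≅ Z.
  H_1: rank ker ∂_1 − rank ∂_2 = (9 − 6) − 2 = 1, and the invariant factors of ∂_2 are all 1, so H_1 ≅ Z.
  H_2: rank ker ∂_2 − rank ∂_3 = (2 − 2) − 0 = 0, and there is no ∂_3, so H_2 ≅ 0.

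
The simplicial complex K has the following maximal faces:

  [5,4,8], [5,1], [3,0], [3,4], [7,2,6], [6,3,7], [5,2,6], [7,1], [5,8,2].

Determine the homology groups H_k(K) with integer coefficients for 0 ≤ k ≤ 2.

K has 9 vertices, 15 edges, 5 triangles.
rank ∂_0 = 0, rank ∂_1 = 8 ⇒ b_0 = 9 − 0 − 8 = 1; all invariant factors of ∂_1 are 1 so no torsion. So H_0 = Z.
rank ∂_1 = 8, rank ∂_2 = 5 ⇒ b_1 = 15 − 8 − 5 = 2; all invariant factors of ∂_2 are 1 so no torsion. So H_1 = Z^2.
rank ∂_2 = 5, rank ∂_3 = 0 ⇒ b_2 = 5 − 5 − 0 = 0. So H_2 = 0.

H_0 ≅ Z,  H_1 ≅ Z^2,  H_2 = 0.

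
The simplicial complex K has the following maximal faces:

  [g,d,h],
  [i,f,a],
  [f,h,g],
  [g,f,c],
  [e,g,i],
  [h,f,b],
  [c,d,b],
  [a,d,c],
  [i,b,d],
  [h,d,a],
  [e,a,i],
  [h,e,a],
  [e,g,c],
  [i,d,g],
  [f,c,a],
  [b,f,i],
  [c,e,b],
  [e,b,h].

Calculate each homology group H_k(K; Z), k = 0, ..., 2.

H_0 ≅ Z,  H_1 ≅ Z^2,  H_2 ≅ Z.

K has 9 vertices, 27 edges, 18 triangles.
rank ∂_0 = 0, rank ∂_1 = 8 ⇒ b_0 = 9 − 0 − 8 = 1; all invariant factors of ∂_1 are 1 so no torsion. So H_0 = Z.
rank ∂_1 = 8, rank ∂_2 = 17 ⇒ b_1 = 27 − 8 − 17 = 2; all invariant factors of ∂_2 are 1 so no torsion. So H_1 = Z^2.
rank ∂_2 = 17, rank ∂_3 = 0 ⇒ b_2 = 18 − 17 − 0 = 1. So H_2 = Z.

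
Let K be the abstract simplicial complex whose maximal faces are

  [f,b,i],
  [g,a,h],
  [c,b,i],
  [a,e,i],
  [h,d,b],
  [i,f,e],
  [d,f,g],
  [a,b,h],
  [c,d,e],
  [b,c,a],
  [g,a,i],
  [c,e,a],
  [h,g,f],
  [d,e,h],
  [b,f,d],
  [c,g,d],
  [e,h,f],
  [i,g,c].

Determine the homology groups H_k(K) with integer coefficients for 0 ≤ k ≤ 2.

H_0 ≅ Z,  H_1 ≅ Z ⊕ Z/2,  H_2 = 0.

Fix the vertex order a < b < c < d < e < f < g < h < i and write every simplex with vertices in increasing order. Then dim K = 2 and the simplices of K are:

  0-simplices (9): a, b, c, d, e, f, g, h, i
  1-simplices (27): ab, ac, ae, ag, ah, ai, bc, bd, bf, bh, bi, cd, ce, cg, ci, de, df, dg, dh, ef, eh, ei, fg, fh, fi, gh, gi
  2-simplices (18): abc, abh, ace, aei, agh, agi, bci, bdf, bdh, bfi, cde, cdg, cgi, deh, dfg, efh, efi, fgh

giving chain groups C_0 ≅ Z^9, C_1 ≅ Z^27, C_2 ≅ Z^18.

The boundary map ∂_1: C_1 → C_0 maps an edge to its endpoints' difference, ∂[p,q] = q − p. For instance
  ∂dg = g − d.
As a 9×27 matrix over Z this has rank 8, with invariant factors (1,1,1,1,1,1,1,1).

The boundary map ∂_2: C_2 → C_1 sends each 2-simplex [p,q,r] to [q,r] − [p,r] + [p,q]. For instance
  ∂bfi = fi − bi + bf,
  ∂dfg = fg − dg + df.
This gives a 27×18 integer matrix of rank 18; reducing to Smith normal form yields diagonal entries (1,1,1,1,1,1,1,1,1,1,1,1,1,1,1,1,1,2).

From H_k ≅ ker(∂_k) / im(∂_{k+1}) we obtain:

  H_0: rank C_0 − rank ∂_1 = 9 − 8 = 1, and the invariant factors of ∂_1 are all 1, so H_0 ≅ Z.
  H_1: rank ker ∂_1 − rank ∂_2 = (27 − 8) − 18 = 1, and ∂_2 has invariant factor 2 > 1, so H_1 ≅ Z ⊕ Z/2.
  H_2: rank ker ∂_2 − rank ∂_3 = (18 − 18) − 0 = 0, and there is no ∂_3, so H_2 ≅ 0.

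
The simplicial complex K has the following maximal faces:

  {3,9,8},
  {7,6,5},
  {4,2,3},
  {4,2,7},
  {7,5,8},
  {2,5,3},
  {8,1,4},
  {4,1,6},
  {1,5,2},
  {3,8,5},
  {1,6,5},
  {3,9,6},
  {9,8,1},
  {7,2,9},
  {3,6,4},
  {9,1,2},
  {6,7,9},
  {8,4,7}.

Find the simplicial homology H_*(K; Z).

H_0 = Z,  H_1 = Z^2,  H_2 = Z.

Fix the vertex order 1 < 2 < 3 < 4 < 5 < 6 < 7 < 8 < 9 and write every simplex with vertices in increasing order. Then dim K = 2 and the simplices of K are:

  0-simplices (9): [1], [2], [3], [4], [5], [6], [7], [8], [9]
  1-simplices (27): (27 of them)
  2-simplices (18): [1,2,5], [1,2,9], [1,4,6], [1,4,8], [1,5,6], [1,8,9], [2,3,4], [2,3,5], [2,4,7], [2,7,9], [3,4,6], [3,5,8], [3,6,9], [3,8,9], [4,7,8], [5,6,7], [5,7,8], [6,7,9]

so the chain groups are C_0 ≅ Z^9, C_1 ≅ Z^27, C_2 ≅ Z^18.

∂_1: C_1 → C_0 sends each edge [p,q] (with p < q) to q − p.
As a 9×27 matrix over Z this has rank 8, with invariant factors (1,1,1,1,1,1,1,1).

∂_2: C_2 → C_1 sends each 2-simplex [p,q,r] to [q,r] − [p,r] + [p,q]. For instance
  ∂[5,7,8] = [7,8] − [5,8] + [5,7],
  ∂[3,5,8] = [5,8] − [3,8] + [3,5].
As a 27×18 matrix over Z this has rank 17, with invariant factors (1,1,1,1,1,1,1,1,1,1,1,1,1,1,1,1,1).

Computing H_k = (kernel of ∂_k) / (image of ∂_{k+1}):

  H_0: rank C_0 − rank ∂_1 = 9 − 8 = 1, and the invariant factors of ∂_1 are all 1, so H_0 = Z.
  H_1: rank ker ∂_1 − rank ∂_2 = (27 − 8) − 17 = 2, and the invariant factors of ∂_2 are all 1, so H_1 = Z^2.
  H_2: rank ker ∂_2 − rank ∂_3 = (18 − 17) − 0 = 1, and there is no ∂_3, so H_2 = Z.

As a check, the Euler characteristic is 9 − 27 + 18 = 0, which agrees with 1 − 2 + 1 = 0.
(K is a triangulation of the torus T^2.)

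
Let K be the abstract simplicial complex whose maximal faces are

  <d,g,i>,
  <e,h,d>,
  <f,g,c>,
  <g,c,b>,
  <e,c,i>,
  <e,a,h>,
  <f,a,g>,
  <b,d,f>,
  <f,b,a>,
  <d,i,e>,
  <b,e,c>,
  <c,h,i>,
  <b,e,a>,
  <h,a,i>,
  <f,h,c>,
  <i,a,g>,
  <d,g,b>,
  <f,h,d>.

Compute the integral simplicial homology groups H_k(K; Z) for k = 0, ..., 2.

Order the vertices as a < b < c < d < e < f < g < h < i. Listing each simplex with vertices in this order, K has dimension 2 with simplices:

  0-simplices (9): a, b, c, d, e, f, g, h, i
  1-simplices (27): ab, ae, af, ag, ah, ai, bc, bd, be, bf, bg, ce, cf, cg, ch, ci, de, df, dg, dh, di, eh, ei, fg, fh, gi, hi
  2-simplices (18): abe, abf, aeh, afg, agi, ahi, bce, bcg, bdf, bdg, cei, cfg, cfh, chi, deh, dei, dfh, dgi

Hence C_0 ≅ Z^9, C_1 ≅ Z^27, C_2 ≅ Z^18.

Boundary ∂_1: C_1 → C_0 maps an edge to its endpoints' difference, ∂[p,q] = q − p. For instance
  ∂bf = f − b.
As a 9×27 matrix over Z this has rank 8, with invariant factors (1,1,1,1,1,1,1,1).

∂_2: C_2 → C_1 sends each 2-simplex [p,q,r] to [q,r] − [p,r] + [p,q]. For instance
  ∂bdf = df − bf + bd,
  ∂bdg = dg − bg + bd.
The 27×18 boundary matrix has rank 18 and Smith normal form diag(1,1,1,1,1,1,1,1,1,1,1,1,1,1,1,1,1,2).

From H_k ≅ ker(∂_k) / im(∂_{k+1}) we obtain:

  H_0: rank C_0 − rank ∂_1 = 9 − 8 = 1, and the invariant factors of ∂_1 are all 1, so H_0 ≅ Z.
  H_1: rank ker ∂_1 − rank ∂_2 = (27 − 8) − 18 = 1, and ∂_2 has invariant factor 2 > 1, so H_1 ≅ Z ⊕ Z/2.
  H_2: rank ker ∂_2 − rank ∂_3 = (18 − 18) − 0 = 0, and there is no ∂_3, so H_2 ≅ 0.

H_0 = Z,  H_1 = Z ⊕ Z/2,  H_2 = 0.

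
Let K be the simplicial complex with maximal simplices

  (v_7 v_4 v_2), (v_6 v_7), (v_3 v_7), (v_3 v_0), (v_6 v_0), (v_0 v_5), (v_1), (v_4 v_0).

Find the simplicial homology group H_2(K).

H_2 ≅ 0.

Order the vertices as v_0 < v_1 < v_2 < v_3 < v_4 < v_5 < v_6 < v_7. Listing each simplex with vertices in this order, K has dimension 2 with simplices:

  0-simplices (8): [v_0], [v_1], [v_2], [v_3], [v_4], [v_5], [v_6], [v_7]
  1-simplices (9): [v_0,v_3], [v_0,v_4], [v_0,v_5], [v_0,v_6], [v_2,v_4], [v_2,v_7], [v_3,v_7], [v_4,v_7], [v_6,v_7]
  2-simplices (1): [v_2,v_4,v_7]

giving chain groups C_0 ≅ Z^8, C_1 ≅ Z^9, C_2 ≅ Z^1.

Boundary ∂_1: C_1 → C_0 maps an edge to its endpoints' difference, ∂[p,q] = q − p. For instance
  ∂[v_0,v_3] = [v_3] − [v_0].
The 8×9 boundary matrix has rank 6 and Smith normal form diag(1,1,1,1,1,1).

The boundary map ∂_2: C_2 → C_1 sends each 2-simplex [p,q,r] to [q,r] − [p,r] + [p,q]. For instance
  ∂[v_2,v_4,v_7] = [v_4,v_7] − [v_2,v_7] + [v_2,v_4].
This gives a 9×1 integer matrix of rank 1; reducing to Smith normal form yields diagonal entries (1).

Now H_k = ker ∂_k / im ∂_{k+1}, so:

  H_2: rank ker ∂_2 − rank ∂_3 = (1 − 1) − 0 = 0, and there is no ∂_3, so H_2 = 0.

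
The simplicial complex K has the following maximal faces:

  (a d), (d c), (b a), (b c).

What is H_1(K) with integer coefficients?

Fix the vertex order a < b < c < d and write every simplex with vertices in increasing order. Then dim K = 1 and the simplices of K are:

  0-simplices (4): a, b, c, d
  1-simplices (4): ab, ad, bc, cd

giving chain groups C_0 ≅ Z^4, C_1 ≅ Z^4.

Boundary ∂_1: C_1 → C_0 maps an edge to its endpoints' difference, ∂[p,q] = q − p.
The resulting 4×4 matrix has rank 3, and its Smith normal form has invariant factors (1,1,1).

Computing H_k = (kernel of ∂_k) / (image of ∂_{k+1}):

  H_1: rank ker ∂_1 − rank ∂_2 = (4 − 3) − 0 = 1, and there is no ∂_2, so H_1 ≅ Z.

H_1 ≅ Z.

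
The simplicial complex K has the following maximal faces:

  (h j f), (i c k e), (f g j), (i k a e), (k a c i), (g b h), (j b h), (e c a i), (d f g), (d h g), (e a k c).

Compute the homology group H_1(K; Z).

H_1 = Z.

Take the total order a < b < c < d < e < f < g < h < i < j < k on the vertex set. Then K (dimension 3) consists of the simplices:

  0-simplices (11): a, b, c, d, e, f, g, h, i, j, k
  1-simplices (22): ac, ae, ai, ak, bg, bh, bj, ce, ci, ck, df, dg, dh, ei, ek, fg, fh, fj, gh, gj, hj, ik
  2-simplices (16): ace, aci, ack, aei, aek, aik, bgh, bhj, cei, cek, cik, dfg, dgh, eik, fgj, fhj
  3-simplices (5): acei, acek, acik, aeik, ceik

Hence C_0 ≅ Z^11, C_1 ≅ Z^22, C_2 ≅ Z^16, C_3 ≅ Z^5.

The boundary map ∂_1: C_1 → C_0 is given by ∂[p,q] = [q] − [p]. For instance
  ∂ek = k − e.
The 11×22 boundary matrix has rank 9 and Smith normal form diag(1,1,1,1,1,1,1,1,1).

Boundary ∂_2: C_2 → C_1 acts by ∂[p,q,r] = [q,r] − [p,r] + [p,q]. For instance
  ∂cik = ik − ck + ci,
  ∂fgj = gj − fj + fg.
As a 22×16 matrix over Z this has rank 12, with invariant factors (1,1,1,1,1,1,1,1,1,1,1,1).

The boundary map ∂_3: C_3 → C_2 sends each 3-simplex σ to the alternating sum Σ_i (−1)^i (σ with its i-th vertex removed). For instance
  ∂acik = cik − aik + ack − aci,
  ∂acek = cek − aek + ack − ace.
The resulting 16×5 matrix has rank 4, and its Smith normal form has invariant factors (1,1,1,1).

Computing H_k = (kernel of ∂_k) / (image of ∂_{k+1}):

  H_1: rank ker ∂_1 − rank ∂_2 = (22 − 9) − 12 = 1, and the invariant factors of ∂_2 are all 1, so H_1 = Z.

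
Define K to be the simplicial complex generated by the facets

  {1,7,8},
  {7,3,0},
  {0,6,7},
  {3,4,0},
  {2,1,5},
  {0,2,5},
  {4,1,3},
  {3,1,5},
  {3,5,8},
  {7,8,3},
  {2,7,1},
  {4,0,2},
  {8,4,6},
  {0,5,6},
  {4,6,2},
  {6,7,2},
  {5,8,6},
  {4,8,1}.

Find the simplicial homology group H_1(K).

We work with the vertex ordering 0 < 1 < 2 < 3 < 4 < 5 < 6 < 7 < 8. The simplices of K, each written with vertices in increasing order, are:

  0-simplices (9): [0], [1], [2], [3], [4], [5], [6], [7], [8]
  1-simplices (27): (27 of them)
  2-simplices (18): [0,2,4], [0,2,5], [0,3,4], [0,3,7], [0,5,6], [0,6,7], [1,2,5], [1,2,7], [1,3,4], [1,3,5], [1,4,8], [1,7,8], [2,4,6], [2,6,7], [3,5,8], [3,7,8], [4,6,8], [5,6,8]

giving chain groups C_0 ≅ Z^9, C_1 ≅ Z^27, C_2 ≅ Z^18.

Boundary ∂_1: C_1 → C_0 sends each edge [p,q] (with p < q) to q − p. For instance
  ∂[4,6] = [6] − [4].
The resulting 9×27 matrix has rank 8, and its Smith normal form has invariant factors (1,1,1,1,1,1,1,1).

The boundary map ∂_2: C_2 → C_1 maps a triangle to the signed sum of its edges. For instance
  ∂[2,4,6] = [4,6] − [2,6] + [2,4],
  ∂[0,2,4] = [2,4] − [0,4] + [0,2].
The 27×18 boundary matrix has rank 18 and Smith normal form diag(1,1,1,1,1,1,1,1,1,1,1,1,1,1,1,1,1,2).

From H_k ≅ ker(∂_k) / im(∂_{k+1}) we obtain:

  H_1: rank ker ∂_1 − rank ∂_2 = (27 − 8) − 18 = 1, and ∂_2 has invariant factor 2 > 1, so H_1 = Z ⊕ Z/2.

H_1 ≅ Z ⊕ Z/2.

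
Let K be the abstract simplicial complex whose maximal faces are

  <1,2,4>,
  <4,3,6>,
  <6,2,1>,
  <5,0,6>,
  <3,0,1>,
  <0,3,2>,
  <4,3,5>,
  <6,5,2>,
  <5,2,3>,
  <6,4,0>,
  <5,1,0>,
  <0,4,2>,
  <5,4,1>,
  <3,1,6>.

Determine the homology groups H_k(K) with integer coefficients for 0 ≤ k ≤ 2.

Take the total order 0 < 1 < 2 < 3 < 4 < 5 < 6 on the vertex set. Then K (dimension 2) consists of the simplices:

  0-simplices (7): [0], [1], [2], [3], [4], [5], [6]
  1-simplices (21): [0,1], [0,2], [0,3], [0,4], [0,5], [0,6], [1,2], [1,3], [1,4], [1,5], [1,6], [2,3], [2,4], [2,5], [2,6], [3,4], [3,5], [3,6], [4,5], [4,6], [5,6]
  2-simplices (14): [0,1,3], [0,1,5], [0,2,3], [0,2,4], [0,4,6], [0,5,6], [1,2,4], [1,2,6], [1,3,6], [1,4,5], [2,3,5], [2,5,6], [3,4,5], [3,4,6]

giving chain groups C_0 ≅ Z^7, C_1 ≅ Z^21, C_2 ≅ Z^14.

The boundary map ∂_1: C_1 → C_0 maps an edge to its endpoints' difference, ∂[p,q] = q − p. For instance
  ∂[1,6] = [6] − [1].
The resulting 7×21 matrix has rank 6, and its Smith normal form has invariant factors (1,1,1,1,1,1).

Boundary ∂_2: C_2 → C_1 acts by ∂[p,q,r] = [q,r] − [p,r] + [p,q]. For instance
  ∂[3,4,5] = [4,5] − [3,5] + [3,4],
  ∂[0,4,6] = [4,6] − [0,6] + [0,4].
As a 21×14 matrix over Z this has rank 13, with invariant factors (1,1,1,1,1,1,1,1,1,1,1,1,1).

From H_k ≅ ker(∂_k) / im(∂_{k+1}) we obtain:

  H_0: rank C_0 − rank ∂_1 = 7 − 6 = 1, and the invariant factors of ∂_1 are all 1, so H_0 ≅ Z.
  H_1: rank ker ∂_1 − rank ∂_2 = (21 − 6) − 13 = 2, and the invariant factors of ∂_2 are all 1, so H_1 ≅ Z^2.
  H_2: rank ker ∂_2 − rank ∂_3 = (14 − 13) − 0 = 1, and there is no ∂_3, so H_2 ≅ Z.

H_0 = Z,  H_1 = Z^2,  H_2 = Z.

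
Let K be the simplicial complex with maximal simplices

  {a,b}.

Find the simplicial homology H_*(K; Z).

We work with the vertex ordering a < b. The simplices of K, each written with vertices in increasing order, are:

  0-simplices (2): a, b
  1-simplices (1): ab

so the chain groups are C_0 ≅ Z^2, C_1 ≅ Z^1.

Boundary ∂_1: C_1 → C_0 maps an edge to its endpoints' difference, ∂[p,q] = q − p.
The 2×1 boundary matrix has rank 1 and Smith normal form diag(1).

Computing H_k = (kernel of ∂_k) / (image of ∂_{k+1}):

  H_0: rank C_0 − rank ∂_1 = 2 − 1 = 1, and the invariant factors of ∂_1 are all 1, so H_0 ≅ Z.
  H_1: rank ker ∂_1 − rank ∂_2 = (1 − 1) − 0 = 0, and there is no ∂_2, so H_1 ≅ 0.

H_0 ≅ Z,  H_1 = 0.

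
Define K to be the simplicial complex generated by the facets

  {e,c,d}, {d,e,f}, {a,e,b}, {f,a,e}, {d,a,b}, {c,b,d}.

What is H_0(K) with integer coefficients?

Order the vertices as a < b < c < d < e < f. Listing each simplex with vertices in this order, K has dimension 2 with simplices:

  0-simplices (6): a, b, c, d, e, f
  1-simplices (12): ab, ad, ae, af, bc, bd, be, cd, ce, de, df, ef
  2-simplices (6): abd, abe, aef, bcd, cde, def

giving chain groups C_0 ≅ Z^6, C_1 ≅ Z^12, C_2 ≅ Z^6.

The boundary map ∂_1: C_1 → C_0 sends each edge [p,q] (with p < q) to q − p.
The 6×12 boundary matrix has rank 5 and Smith normal form diag(1,1,1,1,1).

The boundary map ∂_2: C_2 → C_1 sends each 2-simplex [p,q,r] to [q,r] − [p,r] + [p,q]. For instance
  ∂bcd = cd − bd + bc,
  ∂def = ef − df + de.
As a 12×6 matrix over Z this has rank 6, with invariant factors (1,1,1,1,1,1).

From H_k ≅ ker(∂_k) / im(∂_{k+1}) we obtain:

  H_0: rank C_0 − rank ∂_1 = 6 − 5 = 1, and the invariant factors of ∂_1 are all 1, so H_0 = Z.

H_0 ≅ Z.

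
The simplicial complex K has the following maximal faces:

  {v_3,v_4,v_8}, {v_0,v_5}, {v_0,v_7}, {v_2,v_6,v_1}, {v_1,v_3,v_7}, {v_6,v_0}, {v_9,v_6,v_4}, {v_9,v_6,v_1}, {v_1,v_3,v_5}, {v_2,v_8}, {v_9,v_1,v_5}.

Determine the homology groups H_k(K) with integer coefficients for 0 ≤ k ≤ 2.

H_0 = Z,  H_1 = Z^4,  H_2 = 0.

Order the vertices as v_0 < v_1 < v_2 < v_3 < v_4 < v_5 < v_6 < v_7 < v_8 < v_9. Listing each simplex with vertices in this order, K has dimension 2 with simplices:

  0-simplices (10): [v_0], [v_1], [v_2], [v_3], [v_4], [v_5], [v_6], [v_7], [v_8], [v_9]
  1-simplices (20): (20 of them)
  2-simplices (7): [v_1,v_2,v_6], [v_1,v_3,v_5], [v_1,v_3,v_7], [v_1,v_5,v_9], [v_1,v_6,v_9], [v_3,v_4,v_8], [v_4,v_6,v_9]

giving chain groups C_0 ≅ Z^10, C_1 ≅ Z^20, C_2 ≅ Z^7.

Boundary ∂_1: C_1 → C_0 is given by ∂[p,q] = [q] − [p].
The resulting 10×20 matrix has rank 9, and its Smith normal form has invariant factors (1,1,1,1,1,1,1,1,1).

∂_2: C_2 → C_1 acts by ∂[p,q,r] = [q,r] − [p,r] + [p,q]. For instance
  ∂[v_1,v_3,v_5] = [v_3,v_5] − [v_1,v_5] + [v_1,v_3],
  ∂[v_1,v_6,v_9] = [v_6,v_9] − [v_1,v_9] + [v_1,v_6].
This gives a 20×7 integer matrix of rank 7; reducing to Smith normal form yields diagonal entries (1,1,1,1,1,1,1).

Computing H_k = (kernel of ∂_k) / (image of ∂_{k+1}):

  H_0: rank C_0 − rank ∂_1 = 10 − 9 = 1, and the invariant factors of ∂_1 are all 1, so H_0 ≅ Z.
  H_1: rank ker ∂_1 − rank ∂_2 = (20 − 9) − 7 = 4, and the invariant factors of ∂_2 are all 1, so H_1 ≅ Z^4.
  H_2: rank ker ∂_2 − rank ∂_3 = (7 − 7) − 0 = 0, and there is no ∂_3, so H_2 ≅ 0.

As a check, the Euler characteristic is 10 − 20 + 7 = -3, which agrees with 1 − 4 + 0 = -3.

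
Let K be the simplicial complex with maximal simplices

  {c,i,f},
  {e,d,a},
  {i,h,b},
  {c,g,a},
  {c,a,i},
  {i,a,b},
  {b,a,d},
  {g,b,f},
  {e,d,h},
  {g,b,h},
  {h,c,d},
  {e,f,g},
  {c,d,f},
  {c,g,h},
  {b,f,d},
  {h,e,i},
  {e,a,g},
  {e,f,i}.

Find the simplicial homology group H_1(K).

H_1 = Z^2.

K has 9 vertices, 27 edges, 18 triangles.
rank ∂_1 = 8, rank ∂_2 = 17 ⇒ b_1 = 27 − 8 − 17 = 2; all invariant factors of ∂_2 are 1 so no torsion. So H_1 ≅ Z^2.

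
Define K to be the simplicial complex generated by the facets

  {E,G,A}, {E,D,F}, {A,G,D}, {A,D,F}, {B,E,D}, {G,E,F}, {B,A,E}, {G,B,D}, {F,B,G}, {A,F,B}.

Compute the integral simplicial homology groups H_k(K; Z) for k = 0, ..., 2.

Order the vertices as A < B < D < E < F < G. Listing each simplex with vertices in this order, K has dimension 2 with simplices:

  0-simplices (6): A, B, D, E, F, G
  1-simplices (15): AB, AD, AE, AF, AG, BD, BE, BF, BG, DE, DF, DG, EF, EG, FG
  2-simplices (10): ABE, ABF, ADF, ADG, AEG, BDE, BDG, BFG, DEF, EFG

Hence C_0 ≅ Z^6, C_1 ≅ Z^15, C_2 ≅ Z^10.

Boundary ∂_1: C_1 → C_0 maps an edge to its endpoints' difference, ∂[p,q] = q − p. For instance
  ∂AE = E − A.
As a 6×15 matrix over Z this has rank 5, with invariant factors (1,1,1,1,1).

Boundary ∂_2: C_2 → C_1 sends each 2-simplex [p,q,r] to [q,r] − [p,r] + [p,q]. For instance
  ∂ABF = BF − AF + AB,
  ∂BDE = DE − BE + BD.
The resulting 15×10 matrix has rank 10, and its Smith normal form has invariant factors (1,1,1,1,1,1,1,1,1,2).

From H_k ≅ ker(∂_k) / im(∂_{k+1}) we obtain:

  H_0: rank C_0 − rank ∂_1 = 6 − 5 = 1, and the invariant factors of ∂_1 are all 1, so H_0 ≅ Z.
  H_1: rank ker ∂_1 − rank ∂_2 = (15 − 5) − 10 = 0, and ∂_2 has invariant factor 2 > 1, so H_1 ≅ Z/2.
  H_2: rank ker ∂_2 − rank ∂_3 = (10 − 10) − 0 = 0, and there is no ∂_3, so H_2 ≅ 0.

H_0 ≅ Z,  H_1 ≅ Z/2,  H_2 = 0.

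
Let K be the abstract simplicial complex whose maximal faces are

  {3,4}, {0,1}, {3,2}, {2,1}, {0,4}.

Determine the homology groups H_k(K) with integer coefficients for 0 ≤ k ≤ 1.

Take the total order 0 < 1 < 2 < 3 < 4 on the vertex set. Then K (dimension 1) consists of the simplices:

  0-simplices (5): [0], [1], [2], [3], [4]
  1-simplices (5): [0,1], [0,4], [1,2], [2,3], [3,4]

so the chain groups are C_0 ≅ Z^5, C_1 ≅ Z^5.

∂_1: C_1 → C_0 sends each edge [p,q] (with p < q) to q − p.
The resulting 5×5 matrix has rank 4, and its Smith normal form has invariant factors (1,1,1,1).

Reading off H_k = ker ∂_k / im ∂_{k+1}:

  H_0: rank C_0 − rank ∂_1 = 5 − 4 = 1, and the invariant factors of ∂_1 are all 1, so H_0 ≅ Z.
  H_1: rank ker ∂_1 − rank ∂_2 = (5 − 4) − 0 = 1, and there is no ∂_2, so H_1 ≅ Z.

As a check, the Euler characteristic is 5 − 5 = 0, which agrees with 1 − 1 = 0.

H_0 = Z,  H_1 = Z.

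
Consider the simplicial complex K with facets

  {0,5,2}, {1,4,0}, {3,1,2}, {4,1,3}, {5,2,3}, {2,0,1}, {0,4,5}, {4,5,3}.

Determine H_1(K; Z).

We work with the vertex ordering 0 < 1 < 2 < 3 < 4 < 5. The simplices of K, each written with vertices in increasing order, are:

  0-simplices (6): [0], [1], [2], [3], [4], [5]
  1-simplices (12): [0,1], [0,2], [0,4], [0,5], [1,2], [1,3], [1,4], [2,3], [2,5], [3,4], [3,5], [4,5]
  2-simplices (8): [0,1,2], [0,1,4], [0,2,5], [0,4,5], [1,2,3], [1,3,4], [2,3,5], [3,4,5]

Hence C_0 ≅ Z^6, C_1 ≅ Z^12, C_2 ≅ Z^8.

∂_1: C_1 → C_0 sends each edge [p,q] (with p < q) to q − p.
As a 6×12 matrix over Z this has rank 5, with invariant factors (1,1,1,1,1).

∂_2: C_2 → C_1 maps a triangle to the signed sum of its edges. For instance
  ∂[0,1,4] = [1,4] − [0,4] + [0,1],
  ∂[3,4,5] = [4,5] − [3,5] + [3,4].
As a 12×8 matrix over Z this has rank 7, with invariant factors (1,1,1,1,1,1,1).

Now H_k = ker ∂_k / im ∂_{k+1}, so:

  H_1: rank ker ∂_1 − rank ∂_2 = (12 − 5) − 7 = 0, and the invariant factors of ∂_2 are all 1, so H_1 = 0.

H_1 = 0.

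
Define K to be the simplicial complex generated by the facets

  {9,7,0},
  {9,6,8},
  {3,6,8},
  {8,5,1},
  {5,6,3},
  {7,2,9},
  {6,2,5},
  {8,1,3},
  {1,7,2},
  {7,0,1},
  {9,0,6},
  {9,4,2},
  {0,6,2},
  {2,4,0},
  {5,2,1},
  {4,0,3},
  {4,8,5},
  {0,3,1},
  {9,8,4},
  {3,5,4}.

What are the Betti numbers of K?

Order the vertices as 0 < 1 < 2 < 3 < 4 < 5 < 6 < 7 < 8 < 9. Listing each simplex with vertices in this order, K has dimension 2 with simplices:

  0-simplices (10): [0], [1], [2], [3], [4], [5], [6], [7], [8], [9]
  1-simplices (30): (30 of them)
  2-simplices (20): (20 of them)

so the chain groups are C_0 ≅ Z^10, C_1 ≅ Z^30, C_2 ≅ Z^20.

Boundary ∂_1: C_1 → C_0 is given by ∂[p,q] = [q] − [p].
The 10×30 boundary matrix has rank 9 and Smith normal form diag(1,1,1,1,1,1,1,1,1).

The boundary map ∂_2: C_2 → C_1 acts by ∂[p,q,r] = [q,r] − [p,r] + [p,q]. For instance
  ∂[4,8,9] = [8,9] − [4,9] + [4,8],
  ∂[1,3,8] = [3,8] − [1,8] + [1,3].
As a 30×20 matrix over Z this has rank 20, with invariant factors (1,1,1,1,1,1,1,1,1,1,1,1,1,1,1,1,1,1,1,2).

From H_k ≅ ker(∂_k) / im(∂_{k+1}) we obtain:

  H_0: rank C_0 − rank ∂_1 = 10 − 9 = 1, and the invariant factors of ∂_1 are all 1, so H_0 ≅ Z.
  H_1: rank ker ∂_1 − rank ∂_2 = (30 − 9) − 20 = 1, and ∂_2 has invariant factor 2 > 1, so H_1 ≅ Z ⊕ Z_2.
  H_2: rank ker ∂_2 − rank ∂_3 = (20 − 20) − 0 = 0, and there is no ∂_3, so H_2 ≅ 0.

As a check, the Euler characteristic is 10 − 30 + 20 = 0, which agrees with 1 − 1 + 0 = 0.
(K is a triangulation of the Klein bottle.)

Hence the Betti numbers are b_0 = 1, b_1 = 1, b_2 = 0.

b_0 = 1, b_1 = 1, b_2 = 0.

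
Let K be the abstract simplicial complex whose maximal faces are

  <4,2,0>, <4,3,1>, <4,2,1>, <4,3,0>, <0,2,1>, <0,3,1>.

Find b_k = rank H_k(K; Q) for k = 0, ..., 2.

Fix the vertex order 0 < 1 < 2 < 3 < 4 and write every simplex with vertices in increasing order. Then dim K = 2 and the simplices of K are:

  0-simplices (5): [0], [1], [2], [3], [4]
  1-simplices (9): [0,1], [0,2], [0,3], [0,4], [1,2], [1,3], [1,4], [2,4], [3,4]
  2-simplices (6): [0,1,2], [0,1,3], [0,2,4], [0,3,4], [1,2,4], [1,3,4]

so the chain groups are C_0 ≅ Z^5, C_1 ≅ Z^9, C_2 ≅ Z^6.

Boundary ∂_1: C_1 → C_0 maps an edge to its endpoints' difference, ∂[p,q] = q − p. For instance
  ∂[1,2] = [2] − [1].
The resulting 5×9 matrix has rank 4, and its Smith normal form has invariant factors (1,1,1,1).

Boundary ∂_2: C_2 → C_1 acts by ∂[p,q,r] = [q,r] − [p,r] + [p,q]. For instance
  ∂[0,3,4] = [3,4] − [0,4] + [0,3],
  ∂[0,1,2] = [1,2] − [0,2] + [0,1].
This gives a 9×6 integer matrix of rank 5; reducing to Smith normal form yields diagonal entries (1,1,1,1,1).

From H_k ≅ ker(∂_k) / im(∂_{k+1}) we obtain:

  H_0: rank C_0 − rank ∂_1 = 5 − 4 = 1, and the invariant factors of ∂_1 are all 1, so H_0 = Z.
  H_1: rank ker ∂_1 − rank ∂_2 = (9 − 4) − 5 = 0, and the invariant factors of ∂_2 are all 1, so H_1 = 0.
  H_2: rank ker ∂_2 − rank ∂_3 = (6 − 5) − 0 = 1, and there is no ∂_3, so H_2 = Z.

As a check, the Euler characteristic is 5 − 9 + 6 = 2, which agrees with 1 − 0 + 1 = 2.
(K is a triangulation of the 2-sphere S^2.)

Hence the Betti numbers are b_0 = 1, b_1 = 0, b_2 = 1.

b_0 = 1, b_1 = 0, b_2 = 1.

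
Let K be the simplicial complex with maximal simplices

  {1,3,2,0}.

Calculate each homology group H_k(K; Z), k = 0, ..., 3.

H_0 ≅ Z,  H_1 = 0,  H_2 = 0,  H_3 = 0.

We work with the vertex ordering 0 < 1 < 2 < 3. The simplices of K, each written with vertices in increasing order, are:

  0-simplices (4): [0], [1], [2], [3]
  1-simplices (6): [0,1], [0,2], [0,3], [1,2], [1,3], [2,3]
  2-simplices (4): [0,1,2], [0,1,3], [0,2,3], [1,2,3]
  3-simplices (1): [0,1,2,3]

giving chain groups C_0 ≅ Z^4, C_1 ≅ Z^6, C_2 ≅ Z^4, C_3 ≅ Z^1.

The boundary map ∂_1: C_1 → C_0 sends each edge [p,q] (with p < q) to q − p. For instance
  ∂[0,1] = [1] − [0].
The 4×6 boundary matrix has rank 3 and Smith normal form diag(1,1,1).

∂_2: C_2 → C_1 maps a triangle to the signed sum of its edges. For instance
  ∂[0,1,2] = [1,2] − [0,2] + [0,1],
  ∂[1,2,3] = [2,3] − [1,3] + [1,2].
As a 6×4 matrix over Z this has rank 3, with invariant factors (1,1,1).

The boundary map ∂_3: C_3 → C_2 sends each 3-simplex σ to the alternating sum Σ_i (−1)^i (σ with its i-th vertex removed). For instance
  ∂[0,1,2,3] = [1,2,3] − [0,2,3] + [0,1,3] − [0,1,2].
This gives a 4×1 integer matrix of rank 1; reducing to Smith normal form yields diagonal entries (1).

Computing H_k = (kernel of ∂_k) / (image of ∂_{k+1}):

  H_0: rank C_0 − rank ∂_1 = 4 − 3 = 1, and the invariant factors of ∂_1 are all 1, so H_0 = Z.
  H_1: rank ker ∂_1 − rank ∂_2 = (6 − 3) − 3 = 0, and the invariant factors of ∂_2 are all 1, so H_1 = 0.
  H_2: rank ker ∂_2 − rank ∂_3 = (4 − 3) − 1 = 0, and the invariant factors of ∂_3 are all 1, so H_2 = 0.
  H_3: rank ker ∂_3 − rank ∂_4 = (1 − 1) − 0 = 0, and there is no ∂_4, so H_3 = 0.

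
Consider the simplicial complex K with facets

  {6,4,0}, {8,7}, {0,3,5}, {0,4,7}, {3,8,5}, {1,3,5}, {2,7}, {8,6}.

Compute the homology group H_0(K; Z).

H_0 ≅ Z.

Take the total order 0 < 1 < 2 < 3 < 4 < 5 < 6 < 7 < 8 on the vertex set. Then K (dimension 2) consists of the simplices:

  0-simplices (9): [0], [1], [2], [3], [4], [5], [6], [7], [8]
  1-simplices (15): [0,3], [0,4], [0,5], [0,6], [0,7], [1,3], [1,5], [2,7], [3,5], [3,8], [4,6], [4,7], [5,8], [6,8], [7,8]
  2-simplices (5): [0,3,5], [0,4,6], [0,4,7], [1,3,5], [3,5,8]

Hence C_0 ≅ Z^9, C_1 ≅ Z^15, C_2 ≅ Z^5.

Boundary ∂_1: C_1 → C_0 maps an edge to its endpoints' difference, ∂[p,q] = q − p.
The 9×15 boundary matrix has rank 8 and Smith normal form diag(1,1,1,1,1,1,1,1).

The boundary map ∂_2: C_2 → C_1 maps a triangle to the signed sum of its edges. For instance
  ∂[0,4,7] = [4,7] − [0,7] + [0,4],
  ∂[0,4,6] = [4,6] − [0,6] + [0,4].
The resulting 15×5 matrix has rank 5, and its Smith normal form has invariant factors (1,1,1,1,1).

From H_k ≅ ker(∂_k) / im(∂_{k+1}) we obtain:

  H_0: rank C_0 − rank ∂_1 = 9 − 8 = 1, and the invariant factors of ∂_1 are all 1, so H_0 = Z.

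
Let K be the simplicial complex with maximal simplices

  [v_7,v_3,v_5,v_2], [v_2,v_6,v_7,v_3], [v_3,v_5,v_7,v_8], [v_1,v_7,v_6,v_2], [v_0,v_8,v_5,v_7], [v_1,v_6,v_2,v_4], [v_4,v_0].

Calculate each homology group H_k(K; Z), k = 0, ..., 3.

Take the total order v_0 < v_1 < v_2 < v_3 < v_4 < v_5 < v_6 < v_7 < v_8 on the vertex set. Then K (dimension 3) consists of the simplices:

  0-simplices (9): [v_0], [v_1], [v_2], [v_3], [v_4], [v_5], [v_6], [v_7], [v_8]
  1-simplices (22): (22 of them)
  2-simplices (19): (19 of them)
  3-simplices (6): [v_0,v_5,v_7,v_8], [v_1,v_2,v_4,v_6], [v_1,v_2,v_6,v_7], [v_2,v_3,v_5,v_7], [v_2,v_3,v_6,v_7], [v_3,v_5,v_7,v_8]

so the chain groups are C_0 ≅ Z^9, C_1 ≅ Z^22, C_2 ≅ Z^19, C_3 ≅ Z^6.

The boundary map ∂_1: C_1 → C_0 sends each edge [p,q] (with p < q) to q − p. For instance
  ∂[v_1,v_6] = [v_6] − [v_1].
This gives a 9×22 integer matrix of rank 8; reducing to Smith normal form yields diagonal entries (1,1,1,1,1,1,1,1).

The boundary map ∂_2: C_2 → C_1 maps a triangle to the signed sum of its edges. For instance
  ∂[v_0,v_5,v_7] = [v_5,v_7] − [v_0,v_7] + [v_0,v_5],
  ∂[v_5,v_7,v_8] = [v_7,v_8] − [v_5,v_8] + [v_5,v_7].
As a 22×19 matrix over Z this has rank 13, with invariant factors (1,1,1,1,1,1,1,1,1,1,1,1,1).

Boundary ∂_3: C_3 → C_2 sends each 3-simplex σ to the alternating sum Σ_i (−1)^i (σ with its i-th vertex removed). For instance
  ∂[v_3,v_5,v_7,v_8] = [v_5,v_7,v_8] − [v_3,v_7,v_8] + [v_3,v_5,v_8] − [v_3,v_5,v_7],
  ∂[v_1,v_2,v_6,v_7] = [v_2,v_6,v_7] − [v_1,v_6,v_7] + [v_1,v_2,v_7] − [v_1,v_2,v_6].
The resulting 19×6 matrix has rank 6, and its Smith normal form has invariant factors (1,1,1,1,1,1).

From H_k ≅ ker(∂_k) / im(∂_{k+1}) we obtain:

  H_0: rank C_0 − rank ∂_1 = 9 − 8 = 1, and the invariant factors of ∂_1 are all 1, so H_0 = Z.
  H_1: rank ker ∂_1 − rank ∂_2 = (22 − 8) − 13 = 1, and the invariant factors of ∂_2 are all 1, so H_1 = Z.
  H_2: rank ker ∂_2 − rank ∂_3 = (19 − 13) − 6 = 0, and the invariant factors of ∂_3 are all 1, so H_2 = 0.
  H_3: rank ker ∂_3 − rank ∂_4 = (6 − 6) − 0 = 0, and there is no ∂_4, so H_3 = 0.

As a check, the Euler characteristic is 9 − 22 + 19 − 6 = 0, which agrees with 1 − 1 + 0 − 0 = 0.

H_0 = Z,  H_1 = Z,  H_2 = 0,  H_3 = 0.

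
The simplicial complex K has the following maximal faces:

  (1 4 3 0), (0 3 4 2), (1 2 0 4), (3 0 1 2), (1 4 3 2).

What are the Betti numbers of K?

b_0 = 1, b_1 = 0, b_2 = 0, b_3 = 1.

We work with the vertex ordering 0 < 1 < 2 < 3 < 4. The simplices of K, each written with vertices in increasing order, are:

  0-simplices (5): [0], [1], [2], [3], [4]
  1-simplices (10): [0,1], [0,2], [0,3], [0,4], [1,2], [1,3], [1,4], [2,3], [2,4], [3,4]
  2-simplices (10): [0,1,2], [0,1,3], [0,1,4], [0,2,3], [0,2,4], [0,3,4], [1,2,3], [1,2,4], [1,3,4], [2,3,4]
  3-simplices (5): [0,1,2,3], [0,1,2,4], [0,1,3,4], [0,2,3,4], [1,2,3,4]

so the chain groups are C_0 ≅ Z^5, C_1 ≅ Z^10, C_2 ≅ Z^10, C_3 ≅ Z^5.

∂_1: C_1 → C_0 is given by ∂[p,q] = [q] − [p]. For instance
  ∂[1,3] = [3] − [1].
As a 5×10 matrix over Z this has rank 4, with invariant factors (1,1,1,1).

∂_2: C_2 → C_1 acts by ∂[p,q,r] = [q,r] − [p,r] + [p,q]. For instance
  ∂[0,3,4] = [3,4] − [0,4] + [0,3],
  ∂[0,1,2] = [1,2] − [0,2] + [0,1].
As a 10×10 matrix over Z this has rank 6, with invariant factors (1,1,1,1,1,1).

The boundary map ∂_3: C_3 → C_2 sends each 3-simplex σ to the alternating sum Σ_i (−1)^i (σ with its i-th vertex removed). For instance
  ∂[0,1,2,3] = [1,2,3] − [0,2,3] + [0,1,3] − [0,1,2],
  ∂[0,1,3,4] = [1,3,4] − [0,3,4] + [0,1,4] − [0,1,3].
The 10×5 boundary matrix has rank 4 and Smith normal form diag(1,1,1,1).

From H_k ≅ ker(∂_k) / im(∂_{k+1}) we obtain:

  H_0: rank C_0 − rank ∂_1 = 5 − 4 = 1, and the invariant factors of ∂_1 are all 1, so H_0 ≅ Z.
  H_1: rank ker ∂_1 − rank ∂_2 = (10 − 4) − 6 = 0, and the invariant factors of ∂_2 are all 1, so H_1 ≅ 0.
  H_2: rank ker ∂_2 − rank ∂_3 = (10 − 6) − 4 = 0, and the invariant factors of ∂_3 are all 1, so H_2 ≅ 0.
  H_3: rank ker ∂_3 − rank ∂_4 = (5 − 4) − 0 = 1, and there is no ∂_4, so H_3 ≅ Z.

(K is a triangulation of the 3-sphere S^3.)

Hence the Betti numbers are b_0 = 1, b_1 = 0, b_2 = 0, b_3 = 1.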